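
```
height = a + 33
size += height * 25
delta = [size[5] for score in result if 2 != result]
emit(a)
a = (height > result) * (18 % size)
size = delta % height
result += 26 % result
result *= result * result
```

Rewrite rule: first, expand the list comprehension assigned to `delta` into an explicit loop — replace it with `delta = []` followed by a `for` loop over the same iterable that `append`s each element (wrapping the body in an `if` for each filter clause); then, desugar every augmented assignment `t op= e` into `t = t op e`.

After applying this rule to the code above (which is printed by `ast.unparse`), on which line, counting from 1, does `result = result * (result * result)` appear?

11

Transformed code:
height = a + 33
size = size + height * 25
delta = []
for score in result:
    if 2 != result:
        delta.append(size[5])
emit(a)
a = (height > result) * (18 % size)
size = delta % height
result = result + 26 % result
result = result * (result * result)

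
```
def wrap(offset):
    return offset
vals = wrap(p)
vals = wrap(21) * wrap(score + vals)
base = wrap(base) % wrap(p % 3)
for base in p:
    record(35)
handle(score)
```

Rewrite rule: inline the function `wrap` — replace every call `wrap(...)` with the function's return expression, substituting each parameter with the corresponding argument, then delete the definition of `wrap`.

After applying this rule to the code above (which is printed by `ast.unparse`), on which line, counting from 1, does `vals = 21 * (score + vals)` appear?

2

Transformed code:
vals = p
vals = 21 * (score + vals)
base = base % (p % 3)
for base in p:
    record(35)
handle(score)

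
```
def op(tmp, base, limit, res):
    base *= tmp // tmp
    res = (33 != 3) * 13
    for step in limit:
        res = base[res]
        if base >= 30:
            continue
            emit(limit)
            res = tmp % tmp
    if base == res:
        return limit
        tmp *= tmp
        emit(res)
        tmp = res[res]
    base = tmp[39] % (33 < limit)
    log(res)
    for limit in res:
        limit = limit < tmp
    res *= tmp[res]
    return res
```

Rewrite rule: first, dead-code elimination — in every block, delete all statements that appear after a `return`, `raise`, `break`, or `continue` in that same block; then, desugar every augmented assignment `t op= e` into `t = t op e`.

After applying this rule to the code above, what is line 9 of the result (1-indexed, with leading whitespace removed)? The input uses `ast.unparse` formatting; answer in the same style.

Transformed code:
def op(tmp, base, limit, res):
    base = base * (tmp // tmp)
    res = (33 != 3) * 13
    for step in limit:
        res = base[res]
        if base >= 30:
            continue
    if base == res:
        return limit
    base = tmp[39] % (33 < limit)
    log(res)
    for limit in res:
        limit = limit < tmp
    res = res * tmp[res]
    return res

return limit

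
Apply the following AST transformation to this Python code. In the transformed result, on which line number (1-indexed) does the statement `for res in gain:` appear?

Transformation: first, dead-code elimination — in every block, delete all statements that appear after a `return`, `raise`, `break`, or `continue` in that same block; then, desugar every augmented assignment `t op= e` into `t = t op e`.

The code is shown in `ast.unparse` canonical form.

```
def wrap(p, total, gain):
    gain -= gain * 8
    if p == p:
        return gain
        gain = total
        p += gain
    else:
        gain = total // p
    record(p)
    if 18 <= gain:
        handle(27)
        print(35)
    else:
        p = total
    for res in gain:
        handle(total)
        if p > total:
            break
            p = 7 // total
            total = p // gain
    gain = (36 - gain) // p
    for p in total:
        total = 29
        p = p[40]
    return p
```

13

Transformed code:
def wrap(p, total, gain):
    gain = gain - gain * 8
    if p == p:
        return gain
    else:
        gain = total // p
    record(p)
    if 18 <= gain:
        handle(27)
        print(35)
    else:
        p = total
    for res in gain:
        handle(total)
        if p > total:
            break
    gain = (36 - gain) // p
    for p in total:
        total = 29
        p = p[40]
    return p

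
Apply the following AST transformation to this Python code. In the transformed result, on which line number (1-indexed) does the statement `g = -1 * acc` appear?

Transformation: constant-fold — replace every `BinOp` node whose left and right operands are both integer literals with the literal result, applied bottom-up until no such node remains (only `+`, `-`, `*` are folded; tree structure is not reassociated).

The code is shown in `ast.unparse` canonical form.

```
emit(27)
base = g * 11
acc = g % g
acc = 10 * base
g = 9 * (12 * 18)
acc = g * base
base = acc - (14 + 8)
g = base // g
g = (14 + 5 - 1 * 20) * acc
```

9

Transformed code:
emit(27)
base = g * 11
acc = g % g
acc = 10 * base
g = 1944
acc = g * base
base = acc - 22
g = base // g
g = -1 * acc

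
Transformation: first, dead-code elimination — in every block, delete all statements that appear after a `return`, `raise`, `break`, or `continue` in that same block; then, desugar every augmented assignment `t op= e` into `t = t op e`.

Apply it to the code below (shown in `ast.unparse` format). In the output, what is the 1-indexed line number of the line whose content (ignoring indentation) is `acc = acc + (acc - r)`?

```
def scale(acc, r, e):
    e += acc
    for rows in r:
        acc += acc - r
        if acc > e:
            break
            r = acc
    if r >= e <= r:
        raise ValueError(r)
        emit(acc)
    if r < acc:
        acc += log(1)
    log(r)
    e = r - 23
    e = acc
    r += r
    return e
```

4

Transformed code:
def scale(acc, r, e):
    e = e + acc
    for rows in r:
        acc = acc + (acc - r)
        if acc > e:
            break
    if r >= e <= r:
        raise ValueError(r)
    if r < acc:
        acc = acc + log(1)
    log(r)
    e = r - 23
    e = acc
    r = r + r
    return e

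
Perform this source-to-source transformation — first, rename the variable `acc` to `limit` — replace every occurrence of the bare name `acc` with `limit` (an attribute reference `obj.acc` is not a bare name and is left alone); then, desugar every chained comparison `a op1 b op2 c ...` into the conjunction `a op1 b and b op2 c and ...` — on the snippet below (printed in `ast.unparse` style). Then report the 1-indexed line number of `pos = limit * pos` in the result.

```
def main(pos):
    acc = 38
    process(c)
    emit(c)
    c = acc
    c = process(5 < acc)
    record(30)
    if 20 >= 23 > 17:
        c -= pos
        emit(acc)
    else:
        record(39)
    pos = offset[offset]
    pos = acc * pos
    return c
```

Transformed code:
def main(pos):
    limit = 38
    process(c)
    emit(c)
    c = limit
    c = process(5 < limit)
    record(30)
    if 20 >= 23 and 23 > 17:
        c -= pos
        emit(limit)
    else:
        record(39)
    pos = offset[offset]
    pos = limit * pos
    return c

14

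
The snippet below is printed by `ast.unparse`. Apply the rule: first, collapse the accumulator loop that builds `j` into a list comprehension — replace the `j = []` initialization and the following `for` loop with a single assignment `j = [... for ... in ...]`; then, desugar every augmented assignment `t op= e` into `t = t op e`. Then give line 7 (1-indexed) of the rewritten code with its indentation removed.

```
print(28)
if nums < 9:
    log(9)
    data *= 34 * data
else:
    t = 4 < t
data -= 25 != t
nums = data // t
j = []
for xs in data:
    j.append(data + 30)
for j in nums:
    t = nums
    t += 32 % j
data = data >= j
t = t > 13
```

data = data - (25 != t)

Transformed code:
print(28)
if nums < 9:
    log(9)
    data = data * (34 * data)
else:
    t = 4 < t
data = data - (25 != t)
nums = data // t
j = [data + 30 for xs in data]
for j in nums:
    t = nums
    t = t + 32 % j
data = data >= j
t = t > 13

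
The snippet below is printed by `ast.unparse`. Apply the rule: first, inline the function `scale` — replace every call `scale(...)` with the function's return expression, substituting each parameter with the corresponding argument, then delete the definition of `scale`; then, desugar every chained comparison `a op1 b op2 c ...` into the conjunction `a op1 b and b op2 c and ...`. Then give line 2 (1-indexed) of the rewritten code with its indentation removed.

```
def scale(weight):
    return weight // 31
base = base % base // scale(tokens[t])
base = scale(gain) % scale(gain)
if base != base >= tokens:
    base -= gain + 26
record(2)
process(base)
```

Transformed code:
base = base % base // (tokens[t] // 31)
base = gain // 31 % (gain // 31)
if base != base and base >= tokens:
    base -= gain + 26
record(2)
process(base)

base = gain // 31 % (gain // 31)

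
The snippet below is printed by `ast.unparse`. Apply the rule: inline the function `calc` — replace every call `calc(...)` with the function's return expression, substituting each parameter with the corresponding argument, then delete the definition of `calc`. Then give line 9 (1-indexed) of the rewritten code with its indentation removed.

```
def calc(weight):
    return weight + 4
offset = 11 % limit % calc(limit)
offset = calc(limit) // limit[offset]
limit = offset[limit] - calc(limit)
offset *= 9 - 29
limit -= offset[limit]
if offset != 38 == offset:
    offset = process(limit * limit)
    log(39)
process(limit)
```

Transformed code:
offset = 11 % limit % (limit + 4)
offset = (limit + 4) // limit[offset]
limit = offset[limit] - (limit + 4)
offset *= 9 - 29
limit -= offset[limit]
if offset != 38 == offset:
    offset = process(limit * limit)
    log(39)
process(limit)

process(limit)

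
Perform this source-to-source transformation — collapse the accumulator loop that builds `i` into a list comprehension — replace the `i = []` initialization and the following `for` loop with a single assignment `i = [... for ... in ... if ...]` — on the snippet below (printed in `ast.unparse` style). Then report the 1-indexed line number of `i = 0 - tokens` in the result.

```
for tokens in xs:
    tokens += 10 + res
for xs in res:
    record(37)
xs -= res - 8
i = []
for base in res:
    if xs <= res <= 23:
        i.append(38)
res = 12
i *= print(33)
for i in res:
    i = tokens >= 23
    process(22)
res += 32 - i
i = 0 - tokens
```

13

Transformed code:
for tokens in xs:
    tokens += 10 + res
for xs in res:
    record(37)
xs -= res - 8
i = [38 for base in res if xs <= res <= 23]
res = 12
i *= print(33)
for i in res:
    i = tokens >= 23
    process(22)
res += 32 - i
i = 0 - tokens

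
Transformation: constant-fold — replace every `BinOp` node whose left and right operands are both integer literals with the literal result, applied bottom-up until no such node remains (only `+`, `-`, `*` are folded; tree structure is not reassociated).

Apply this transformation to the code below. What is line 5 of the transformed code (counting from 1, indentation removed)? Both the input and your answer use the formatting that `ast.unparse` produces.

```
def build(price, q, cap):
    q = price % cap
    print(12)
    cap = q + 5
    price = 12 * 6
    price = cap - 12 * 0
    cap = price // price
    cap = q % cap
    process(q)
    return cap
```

price = 72

Transformed code:
def build(price, q, cap):
    q = price % cap
    print(12)
    cap = q + 5
    price = 72
    price = cap - 0
    cap = price // price
    cap = q % cap
    process(q)
    return cap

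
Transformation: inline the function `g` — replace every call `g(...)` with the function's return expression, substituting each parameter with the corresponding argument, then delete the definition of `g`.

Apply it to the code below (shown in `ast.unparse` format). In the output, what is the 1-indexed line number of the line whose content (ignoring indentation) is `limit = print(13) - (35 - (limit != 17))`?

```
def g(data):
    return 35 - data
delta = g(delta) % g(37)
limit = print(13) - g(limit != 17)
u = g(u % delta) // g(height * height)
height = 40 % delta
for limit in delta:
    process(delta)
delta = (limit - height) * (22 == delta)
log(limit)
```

2

Transformed code:
delta = (35 - delta) % (35 - 37)
limit = print(13) - (35 - (limit != 17))
u = (35 - u % delta) // (35 - height * height)
height = 40 % delta
for limit in delta:
    process(delta)
delta = (limit - height) * (22 == delta)
log(limit)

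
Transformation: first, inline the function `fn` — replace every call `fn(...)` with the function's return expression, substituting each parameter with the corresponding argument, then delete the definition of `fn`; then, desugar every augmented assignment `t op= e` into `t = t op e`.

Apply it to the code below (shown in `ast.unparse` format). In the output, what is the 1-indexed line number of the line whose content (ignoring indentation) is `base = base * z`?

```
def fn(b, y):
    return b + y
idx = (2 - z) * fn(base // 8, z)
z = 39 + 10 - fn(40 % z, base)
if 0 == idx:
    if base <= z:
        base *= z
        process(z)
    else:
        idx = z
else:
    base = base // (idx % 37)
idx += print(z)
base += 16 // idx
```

Transformed code:
idx = (2 - z) * (base // 8 + z)
z = 39 + 10 - (40 % z + base)
if 0 == idx:
    if base <= z:
        base = base * z
        process(z)
    else:
        idx = z
else:
    base = base // (idx % 37)
idx = idx + print(z)
base = base + 16 // idx

5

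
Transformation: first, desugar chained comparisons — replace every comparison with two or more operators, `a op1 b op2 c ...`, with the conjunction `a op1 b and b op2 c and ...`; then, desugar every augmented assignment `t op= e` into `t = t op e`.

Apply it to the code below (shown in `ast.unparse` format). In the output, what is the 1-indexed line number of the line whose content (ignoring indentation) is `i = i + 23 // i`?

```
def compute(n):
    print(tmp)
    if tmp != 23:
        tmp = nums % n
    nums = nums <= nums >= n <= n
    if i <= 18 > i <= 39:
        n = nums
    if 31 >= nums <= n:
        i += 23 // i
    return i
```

Transformed code:
def compute(n):
    print(tmp)
    if tmp != 23:
        tmp = nums % n
    nums = nums <= nums and nums >= n and (n <= n)
    if i <= 18 and 18 > i and (i <= 39):
        n = nums
    if 31 >= nums and nums <= n:
        i = i + 23 // i
    return i

9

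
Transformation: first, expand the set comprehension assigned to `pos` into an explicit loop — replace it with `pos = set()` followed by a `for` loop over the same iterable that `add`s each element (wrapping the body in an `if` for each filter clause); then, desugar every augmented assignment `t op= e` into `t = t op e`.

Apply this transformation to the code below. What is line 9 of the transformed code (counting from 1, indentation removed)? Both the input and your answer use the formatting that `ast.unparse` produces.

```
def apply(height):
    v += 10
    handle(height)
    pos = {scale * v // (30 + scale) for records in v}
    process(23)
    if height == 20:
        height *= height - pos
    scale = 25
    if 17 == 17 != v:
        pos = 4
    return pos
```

Transformed code:
def apply(height):
    v = v + 10
    handle(height)
    pos = set()
    for records in v:
        pos.add(scale * v // (30 + scale))
    process(23)
    if height == 20:
        height = height * (height - pos)
    scale = 25
    if 17 == 17 != v:
        pos = 4
    return pos

height = height * (height - pos)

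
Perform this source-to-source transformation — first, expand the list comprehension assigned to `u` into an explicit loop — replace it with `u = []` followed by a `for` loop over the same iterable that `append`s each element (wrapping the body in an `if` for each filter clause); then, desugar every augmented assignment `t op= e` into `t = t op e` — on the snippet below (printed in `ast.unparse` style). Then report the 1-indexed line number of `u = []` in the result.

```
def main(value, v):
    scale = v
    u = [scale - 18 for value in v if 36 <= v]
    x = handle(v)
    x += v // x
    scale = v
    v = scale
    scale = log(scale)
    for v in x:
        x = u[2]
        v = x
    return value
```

3

Transformed code:
def main(value, v):
    scale = v
    u = []
    for value in v:
        if 36 <= v:
            u.append(scale - 18)
    x = handle(v)
    x = x + v // x
    scale = v
    v = scale
    scale = log(scale)
    for v in x:
        x = u[2]
        v = x
    return value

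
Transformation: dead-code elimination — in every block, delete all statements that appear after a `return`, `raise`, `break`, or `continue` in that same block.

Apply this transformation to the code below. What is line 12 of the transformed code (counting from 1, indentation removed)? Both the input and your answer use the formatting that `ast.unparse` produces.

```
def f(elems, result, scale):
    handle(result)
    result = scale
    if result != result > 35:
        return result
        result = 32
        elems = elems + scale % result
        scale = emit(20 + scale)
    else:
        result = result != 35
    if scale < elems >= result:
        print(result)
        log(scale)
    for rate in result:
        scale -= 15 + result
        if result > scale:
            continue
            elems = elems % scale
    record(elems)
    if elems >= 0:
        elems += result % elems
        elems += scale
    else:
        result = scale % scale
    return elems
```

Transformed code:
def f(elems, result, scale):
    handle(result)
    result = scale
    if result != result > 35:
        return result
    else:
        result = result != 35
    if scale < elems >= result:
        print(result)
        log(scale)
    for rate in result:
        scale -= 15 + result
        if result > scale:
            continue
    record(elems)
    if elems >= 0:
        elems += result % elems
        elems += scale
    else:
        result = scale % scale
    return elems

scale -= 15 + result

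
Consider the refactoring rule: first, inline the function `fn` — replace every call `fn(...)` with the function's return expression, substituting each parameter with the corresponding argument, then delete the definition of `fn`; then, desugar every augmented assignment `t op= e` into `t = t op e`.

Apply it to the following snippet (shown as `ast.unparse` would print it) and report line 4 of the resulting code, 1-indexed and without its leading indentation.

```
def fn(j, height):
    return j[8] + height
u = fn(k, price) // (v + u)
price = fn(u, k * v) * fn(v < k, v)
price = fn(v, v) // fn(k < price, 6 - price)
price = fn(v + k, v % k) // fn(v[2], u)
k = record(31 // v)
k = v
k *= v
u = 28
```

Transformed code:
u = (k[8] + price) // (v + u)
price = (u[8] + k * v) * ((v < k)[8] + v)
price = (v[8] + v) // ((k < price)[8] + (6 - price))
price = ((v + k)[8] + v % k) // (v[2][8] + u)
k = record(31 // v)
k = v
k = k * v
u = 28

price = ((v + k)[8] + v % k) // (v[2][8] + u)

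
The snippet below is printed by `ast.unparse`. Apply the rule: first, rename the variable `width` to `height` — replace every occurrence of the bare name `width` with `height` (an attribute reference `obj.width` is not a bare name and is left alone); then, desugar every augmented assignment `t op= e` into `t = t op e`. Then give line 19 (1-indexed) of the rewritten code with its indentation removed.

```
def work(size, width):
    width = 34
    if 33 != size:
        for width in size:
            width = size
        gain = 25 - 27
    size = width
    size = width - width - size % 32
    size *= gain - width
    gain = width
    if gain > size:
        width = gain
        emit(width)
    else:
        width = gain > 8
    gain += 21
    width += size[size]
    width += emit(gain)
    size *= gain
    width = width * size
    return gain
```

Transformed code:
def work(size, height):
    height = 34
    if 33 != size:
        for height in size:
            height = size
        gain = 25 - 27
    size = height
    size = height - height - size % 32
    size = size * (gain - height)
    gain = height
    if gain > size:
        height = gain
        emit(height)
    else:
        height = gain > 8
    gain = gain + 21
    height = height + size[size]
    height = height + emit(gain)
    size = size * gain
    height = height * size
    return gain

size = size * gain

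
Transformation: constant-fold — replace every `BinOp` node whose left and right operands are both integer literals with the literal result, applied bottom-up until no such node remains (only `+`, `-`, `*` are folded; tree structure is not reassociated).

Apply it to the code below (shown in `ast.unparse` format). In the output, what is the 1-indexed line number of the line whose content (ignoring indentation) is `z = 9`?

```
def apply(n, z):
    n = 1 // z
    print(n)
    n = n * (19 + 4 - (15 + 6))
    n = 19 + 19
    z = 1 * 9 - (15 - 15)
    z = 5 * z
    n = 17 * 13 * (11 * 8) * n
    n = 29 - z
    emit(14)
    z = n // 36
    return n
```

6

Transformed code:
def apply(n, z):
    n = 1 // z
    print(n)
    n = n * 2
    n = 38
    z = 9
    z = 5 * z
    n = 19448 * n
    n = 29 - z
    emit(14)
    z = n // 36
    return n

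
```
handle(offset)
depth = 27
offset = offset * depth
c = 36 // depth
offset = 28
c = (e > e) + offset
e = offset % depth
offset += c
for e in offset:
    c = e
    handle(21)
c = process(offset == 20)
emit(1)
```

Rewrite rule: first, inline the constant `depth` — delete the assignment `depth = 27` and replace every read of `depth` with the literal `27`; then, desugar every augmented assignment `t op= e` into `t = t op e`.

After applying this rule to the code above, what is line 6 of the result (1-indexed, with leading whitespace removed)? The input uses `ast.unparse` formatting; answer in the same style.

e = offset % 27

Transformed code:
handle(offset)
offset = offset * 27
c = 36 // 27
offset = 28
c = (e > e) + offset
e = offset % 27
offset = offset + c
for e in offset:
    c = e
    handle(21)
c = process(offset == 20)
emit(1)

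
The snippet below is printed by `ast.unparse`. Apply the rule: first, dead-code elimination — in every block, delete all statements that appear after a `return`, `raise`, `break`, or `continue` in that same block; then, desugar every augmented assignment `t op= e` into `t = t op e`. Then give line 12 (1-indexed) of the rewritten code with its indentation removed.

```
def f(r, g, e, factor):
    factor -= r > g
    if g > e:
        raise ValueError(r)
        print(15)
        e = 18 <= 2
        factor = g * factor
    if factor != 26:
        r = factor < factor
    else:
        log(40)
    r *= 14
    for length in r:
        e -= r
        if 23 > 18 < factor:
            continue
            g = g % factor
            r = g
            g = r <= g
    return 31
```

if 23 > 18 < factor:

Transformed code:
def f(r, g, e, factor):
    factor = factor - (r > g)
    if g > e:
        raise ValueError(r)
    if factor != 26:
        r = factor < factor
    else:
        log(40)
    r = r * 14
    for length in r:
        e = e - r
        if 23 > 18 < factor:
            continue
    return 31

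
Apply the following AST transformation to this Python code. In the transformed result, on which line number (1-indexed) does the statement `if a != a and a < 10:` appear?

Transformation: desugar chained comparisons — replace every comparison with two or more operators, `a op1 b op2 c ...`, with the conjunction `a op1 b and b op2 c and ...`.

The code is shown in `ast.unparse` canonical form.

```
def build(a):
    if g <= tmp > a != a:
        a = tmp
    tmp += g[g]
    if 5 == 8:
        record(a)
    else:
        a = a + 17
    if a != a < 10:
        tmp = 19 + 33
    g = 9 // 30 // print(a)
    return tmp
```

9

Transformed code:
def build(a):
    if g <= tmp and tmp > a and (a != a):
        a = tmp
    tmp += g[g]
    if 5 == 8:
        record(a)
    else:
        a = a + 17
    if a != a and a < 10:
        tmp = 19 + 33
    g = 9 // 30 // print(a)
    return tmp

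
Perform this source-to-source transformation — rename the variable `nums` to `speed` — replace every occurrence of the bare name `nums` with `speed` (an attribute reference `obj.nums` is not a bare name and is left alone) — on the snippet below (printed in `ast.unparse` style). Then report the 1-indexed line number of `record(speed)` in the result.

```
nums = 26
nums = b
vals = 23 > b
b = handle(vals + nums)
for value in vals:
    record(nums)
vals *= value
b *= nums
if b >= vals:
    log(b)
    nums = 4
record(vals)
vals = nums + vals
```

6

Transformed code:
speed = 26
speed = b
vals = 23 > b
b = handle(vals + speed)
for value in vals:
    record(speed)
vals *= value
b *= speed
if b >= vals:
    log(b)
    speed = 4
record(vals)
vals = speed + vals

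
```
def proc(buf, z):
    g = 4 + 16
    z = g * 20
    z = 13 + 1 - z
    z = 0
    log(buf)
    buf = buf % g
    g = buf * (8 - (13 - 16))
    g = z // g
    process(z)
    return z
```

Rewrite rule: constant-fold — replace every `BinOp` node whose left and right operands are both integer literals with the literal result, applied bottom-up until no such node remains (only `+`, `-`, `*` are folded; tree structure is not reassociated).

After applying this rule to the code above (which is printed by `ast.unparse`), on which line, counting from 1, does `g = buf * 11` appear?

Transformed code:
def proc(buf, z):
    g = 20
    z = g * 20
    z = 14 - z
    z = 0
    log(buf)
    buf = buf % g
    g = buf * 11
    g = z // g
    process(z)
    return z

8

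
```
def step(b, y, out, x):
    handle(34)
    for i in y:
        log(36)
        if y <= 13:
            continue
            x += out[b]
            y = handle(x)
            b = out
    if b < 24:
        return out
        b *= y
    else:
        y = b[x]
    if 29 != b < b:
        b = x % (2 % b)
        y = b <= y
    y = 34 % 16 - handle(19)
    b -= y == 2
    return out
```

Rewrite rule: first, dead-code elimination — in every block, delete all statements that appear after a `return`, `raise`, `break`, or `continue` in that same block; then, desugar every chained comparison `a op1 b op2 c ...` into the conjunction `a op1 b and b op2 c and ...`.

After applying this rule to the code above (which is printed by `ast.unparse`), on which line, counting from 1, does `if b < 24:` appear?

7

Transformed code:
def step(b, y, out, x):
    handle(34)
    for i in y:
        log(36)
        if y <= 13:
            continue
    if b < 24:
        return out
    else:
        y = b[x]
    if 29 != b and b < b:
        b = x % (2 % b)
        y = b <= y
    y = 34 % 16 - handle(19)
    b -= y == 2
    return out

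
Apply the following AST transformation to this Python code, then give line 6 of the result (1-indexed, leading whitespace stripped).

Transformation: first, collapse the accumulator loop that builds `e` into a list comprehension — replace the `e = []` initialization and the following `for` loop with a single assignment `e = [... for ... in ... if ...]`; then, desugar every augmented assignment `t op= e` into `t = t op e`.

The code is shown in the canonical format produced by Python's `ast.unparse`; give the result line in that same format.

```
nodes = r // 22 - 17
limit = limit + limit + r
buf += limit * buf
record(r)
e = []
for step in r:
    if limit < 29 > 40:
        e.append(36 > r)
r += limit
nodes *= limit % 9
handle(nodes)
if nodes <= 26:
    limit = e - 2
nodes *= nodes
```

Transformed code:
nodes = r // 22 - 17
limit = limit + limit + r
buf = buf + limit * buf
record(r)
e = [36 > r for step in r if limit < 29 > 40]
r = r + limit
nodes = nodes * (limit % 9)
handle(nodes)
if nodes <= 26:
    limit = e - 2
nodes = nodes * nodes

r = r + limit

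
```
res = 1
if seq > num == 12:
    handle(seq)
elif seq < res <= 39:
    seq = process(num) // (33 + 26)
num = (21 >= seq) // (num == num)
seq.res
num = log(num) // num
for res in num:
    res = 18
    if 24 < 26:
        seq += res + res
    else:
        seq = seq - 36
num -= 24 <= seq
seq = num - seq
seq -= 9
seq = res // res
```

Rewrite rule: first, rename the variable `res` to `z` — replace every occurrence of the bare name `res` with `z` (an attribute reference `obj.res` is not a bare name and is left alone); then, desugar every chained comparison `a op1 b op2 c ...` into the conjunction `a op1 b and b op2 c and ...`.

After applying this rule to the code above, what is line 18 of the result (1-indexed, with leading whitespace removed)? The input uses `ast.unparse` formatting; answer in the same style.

Transformed code:
z = 1
if seq > num and num == 12:
    handle(seq)
elif seq < z and z <= 39:
    seq = process(num) // (33 + 26)
num = (21 >= seq) // (num == num)
seq.res
num = log(num) // num
for z in num:
    z = 18
    if 24 < 26:
        seq += z + z
    else:
        seq = seq - 36
num -= 24 <= seq
seq = num - seq
seq -= 9
seq = z // z

seq = z // z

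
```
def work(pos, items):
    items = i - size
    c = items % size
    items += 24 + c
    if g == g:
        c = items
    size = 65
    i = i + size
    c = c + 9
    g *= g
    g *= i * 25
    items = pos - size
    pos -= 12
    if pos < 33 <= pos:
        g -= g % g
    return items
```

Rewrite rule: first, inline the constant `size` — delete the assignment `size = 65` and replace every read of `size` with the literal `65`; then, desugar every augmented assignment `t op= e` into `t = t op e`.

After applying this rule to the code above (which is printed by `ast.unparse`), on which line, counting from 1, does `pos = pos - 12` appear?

Transformed code:
def work(pos, items):
    items = i - 65
    c = items % 65
    items = items + (24 + c)
    if g == g:
        c = items
    i = i + 65
    c = c + 9
    g = g * g
    g = g * (i * 25)
    items = pos - 65
    pos = pos - 12
    if pos < 33 <= pos:
        g = g - g % g
    return items

12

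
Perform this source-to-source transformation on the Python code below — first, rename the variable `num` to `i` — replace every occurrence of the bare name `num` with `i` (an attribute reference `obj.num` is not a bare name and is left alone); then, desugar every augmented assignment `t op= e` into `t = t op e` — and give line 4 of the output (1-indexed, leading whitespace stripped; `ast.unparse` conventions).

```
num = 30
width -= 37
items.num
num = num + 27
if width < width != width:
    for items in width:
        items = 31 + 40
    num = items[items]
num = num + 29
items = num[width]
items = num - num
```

i = i + 27

Transformed code:
i = 30
width = width - 37
items.num
i = i + 27
if width < width != width:
    for items in width:
        items = 31 + 40
    i = items[items]
i = i + 29
items = i[width]
items = i - i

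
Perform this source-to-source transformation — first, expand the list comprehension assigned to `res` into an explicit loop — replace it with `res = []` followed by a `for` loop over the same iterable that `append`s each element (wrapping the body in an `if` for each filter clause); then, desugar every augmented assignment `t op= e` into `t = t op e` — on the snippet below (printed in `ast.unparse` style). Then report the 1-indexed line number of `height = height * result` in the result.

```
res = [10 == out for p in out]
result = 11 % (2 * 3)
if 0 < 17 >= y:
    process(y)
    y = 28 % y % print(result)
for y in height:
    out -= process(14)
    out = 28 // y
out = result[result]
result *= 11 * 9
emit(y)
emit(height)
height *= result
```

15

Transformed code:
res = []
for p in out:
    res.append(10 == out)
result = 11 % (2 * 3)
if 0 < 17 >= y:
    process(y)
    y = 28 % y % print(result)
for y in height:
    out = out - process(14)
    out = 28 // y
out = result[result]
result = result * (11 * 9)
emit(y)
emit(height)
height = height * result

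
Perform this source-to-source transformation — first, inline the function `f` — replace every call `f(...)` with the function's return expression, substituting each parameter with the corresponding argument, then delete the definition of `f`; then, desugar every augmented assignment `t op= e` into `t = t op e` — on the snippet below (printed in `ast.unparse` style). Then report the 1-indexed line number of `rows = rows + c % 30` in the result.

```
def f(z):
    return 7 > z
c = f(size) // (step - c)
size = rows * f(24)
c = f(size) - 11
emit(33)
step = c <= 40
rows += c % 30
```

6

Transformed code:
c = (7 > size) // (step - c)
size = rows * (7 > 24)
c = (7 > size) - 11
emit(33)
step = c <= 40
rows = rows + c % 30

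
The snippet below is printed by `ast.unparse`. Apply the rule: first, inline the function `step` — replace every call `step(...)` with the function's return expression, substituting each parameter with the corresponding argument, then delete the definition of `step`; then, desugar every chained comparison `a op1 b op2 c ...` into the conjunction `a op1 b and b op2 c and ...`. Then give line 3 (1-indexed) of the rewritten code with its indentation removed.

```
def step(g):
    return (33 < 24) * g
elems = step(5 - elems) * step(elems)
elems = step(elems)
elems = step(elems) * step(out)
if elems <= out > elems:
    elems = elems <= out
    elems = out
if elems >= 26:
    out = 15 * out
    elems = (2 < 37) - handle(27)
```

elems = (33 < 24) * elems * ((33 < 24) * out)

Transformed code:
elems = (33 < 24) * (5 - elems) * ((33 < 24) * elems)
elems = (33 < 24) * elems
elems = (33 < 24) * elems * ((33 < 24) * out)
if elems <= out and out > elems:
    elems = elems <= out
    elems = out
if elems >= 26:
    out = 15 * out
    elems = (2 < 37) - handle(27)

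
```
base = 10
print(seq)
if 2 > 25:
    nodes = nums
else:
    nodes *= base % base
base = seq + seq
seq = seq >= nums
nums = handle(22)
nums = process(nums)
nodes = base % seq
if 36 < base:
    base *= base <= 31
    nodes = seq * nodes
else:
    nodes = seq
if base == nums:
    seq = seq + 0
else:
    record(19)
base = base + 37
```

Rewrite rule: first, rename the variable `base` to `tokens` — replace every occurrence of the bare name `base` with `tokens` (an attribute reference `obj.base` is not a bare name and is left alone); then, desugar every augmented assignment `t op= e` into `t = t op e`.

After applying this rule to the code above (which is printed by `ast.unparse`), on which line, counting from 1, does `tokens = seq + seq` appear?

7

Transformed code:
tokens = 10
print(seq)
if 2 > 25:
    nodes = nums
else:
    nodes = nodes * (tokens % tokens)
tokens = seq + seq
seq = seq >= nums
nums = handle(22)
nums = process(nums)
nodes = tokens % seq
if 36 < tokens:
    tokens = tokens * (tokens <= 31)
    nodes = seq * nodes
else:
    nodes = seq
if tokens == nums:
    seq = seq + 0
else:
    record(19)
tokens = tokens + 37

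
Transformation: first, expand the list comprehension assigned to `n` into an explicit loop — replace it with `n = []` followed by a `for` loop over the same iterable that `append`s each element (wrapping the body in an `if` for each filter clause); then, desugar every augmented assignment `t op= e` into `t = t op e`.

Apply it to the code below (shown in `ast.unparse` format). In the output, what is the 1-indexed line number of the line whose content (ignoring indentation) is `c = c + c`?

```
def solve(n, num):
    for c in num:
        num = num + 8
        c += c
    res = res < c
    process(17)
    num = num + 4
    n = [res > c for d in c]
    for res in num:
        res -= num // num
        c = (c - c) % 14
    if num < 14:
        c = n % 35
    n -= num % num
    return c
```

Transformed code:
def solve(n, num):
    for c in num:
        num = num + 8
        c = c + c
    res = res < c
    process(17)
    num = num + 4
    n = []
    for d in c:
        n.append(res > c)
    for res in num:
        res = res - num // num
        c = (c - c) % 14
    if num < 14:
        c = n % 35
    n = n - num % num
    return c

4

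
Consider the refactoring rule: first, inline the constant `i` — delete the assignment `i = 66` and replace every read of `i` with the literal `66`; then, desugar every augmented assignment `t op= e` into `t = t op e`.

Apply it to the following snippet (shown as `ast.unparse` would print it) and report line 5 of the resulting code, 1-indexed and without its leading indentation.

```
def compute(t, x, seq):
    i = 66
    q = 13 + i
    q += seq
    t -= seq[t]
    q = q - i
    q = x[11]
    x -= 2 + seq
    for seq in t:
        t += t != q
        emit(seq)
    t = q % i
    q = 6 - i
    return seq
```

q = q - 66

Transformed code:
def compute(t, x, seq):
    q = 13 + 66
    q = q + seq
    t = t - seq[t]
    q = q - 66
    q = x[11]
    x = x - (2 + seq)
    for seq in t:
        t = t + (t != q)
        emit(seq)
    t = q % 66
    q = 6 - 66
    return seq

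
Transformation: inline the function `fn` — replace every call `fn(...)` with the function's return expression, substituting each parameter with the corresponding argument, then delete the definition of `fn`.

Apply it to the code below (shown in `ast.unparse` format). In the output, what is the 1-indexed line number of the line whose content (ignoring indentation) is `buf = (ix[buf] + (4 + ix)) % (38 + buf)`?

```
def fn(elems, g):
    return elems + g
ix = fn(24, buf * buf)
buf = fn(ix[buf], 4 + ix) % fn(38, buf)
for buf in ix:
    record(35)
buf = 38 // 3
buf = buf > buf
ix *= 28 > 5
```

Transformed code:
ix = 24 + buf * buf
buf = (ix[buf] + (4 + ix)) % (38 + buf)
for buf in ix:
    record(35)
buf = 38 // 3
buf = buf > buf
ix *= 28 > 5

2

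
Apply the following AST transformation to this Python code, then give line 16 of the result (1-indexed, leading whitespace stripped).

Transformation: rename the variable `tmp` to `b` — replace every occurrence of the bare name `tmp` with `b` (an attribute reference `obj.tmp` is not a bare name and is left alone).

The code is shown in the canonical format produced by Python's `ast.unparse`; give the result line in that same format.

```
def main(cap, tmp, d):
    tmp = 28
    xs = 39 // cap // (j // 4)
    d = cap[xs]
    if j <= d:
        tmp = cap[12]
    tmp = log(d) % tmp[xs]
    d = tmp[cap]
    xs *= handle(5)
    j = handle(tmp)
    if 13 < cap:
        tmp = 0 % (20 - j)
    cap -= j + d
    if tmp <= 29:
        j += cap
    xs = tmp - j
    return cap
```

Transformed code:
def main(cap, b, d):
    b = 28
    xs = 39 // cap // (j // 4)
    d = cap[xs]
    if j <= d:
        b = cap[12]
    b = log(d) % b[xs]
    d = b[cap]
    xs *= handle(5)
    j = handle(b)
    if 13 < cap:
        b = 0 % (20 - j)
    cap -= j + d
    if b <= 29:
        j += cap
    xs = b - j
    return cap

xs = b - j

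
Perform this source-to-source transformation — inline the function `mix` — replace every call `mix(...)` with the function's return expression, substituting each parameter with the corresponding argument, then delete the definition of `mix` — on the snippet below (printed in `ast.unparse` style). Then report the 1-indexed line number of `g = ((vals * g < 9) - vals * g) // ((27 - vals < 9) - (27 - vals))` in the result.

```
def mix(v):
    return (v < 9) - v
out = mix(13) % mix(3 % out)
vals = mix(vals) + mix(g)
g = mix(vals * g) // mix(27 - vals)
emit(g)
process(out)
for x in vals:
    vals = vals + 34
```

3

Transformed code:
out = ((13 < 9) - 13) % ((3 % out < 9) - 3 % out)
vals = (vals < 9) - vals + ((g < 9) - g)
g = ((vals * g < 9) - vals * g) // ((27 - vals < 9) - (27 - vals))
emit(g)
process(out)
for x in vals:
    vals = vals + 34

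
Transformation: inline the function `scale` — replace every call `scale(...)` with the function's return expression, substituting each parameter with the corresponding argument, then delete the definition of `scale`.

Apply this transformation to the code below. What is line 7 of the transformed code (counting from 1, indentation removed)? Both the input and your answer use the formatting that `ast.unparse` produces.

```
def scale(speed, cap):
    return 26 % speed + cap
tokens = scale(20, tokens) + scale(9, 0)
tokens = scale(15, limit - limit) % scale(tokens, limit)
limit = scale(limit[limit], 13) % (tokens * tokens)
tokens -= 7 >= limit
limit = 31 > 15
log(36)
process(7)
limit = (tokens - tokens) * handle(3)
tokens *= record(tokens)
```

process(7)

Transformed code:
tokens = 26 % 20 + tokens + (26 % 9 + 0)
tokens = (26 % 15 + (limit - limit)) % (26 % tokens + limit)
limit = (26 % limit[limit] + 13) % (tokens * tokens)
tokens -= 7 >= limit
limit = 31 > 15
log(36)
process(7)
limit = (tokens - tokens) * handle(3)
tokens *= record(tokens)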